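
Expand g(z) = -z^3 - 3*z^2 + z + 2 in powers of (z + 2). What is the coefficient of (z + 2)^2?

[(z + 2)^0] = -4;  [(z + 2)^1] = 1;  [(z + 2)^2] = 3.
So c_2 = g′′(-2)/2! = 3.

3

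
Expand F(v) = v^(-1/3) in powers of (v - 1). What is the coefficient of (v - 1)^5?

[(v - 1)^0] = 1;  [(v - 1)^1] = -1/3;  [(v - 1)^2] = 2/9;  [(v - 1)^3] = -14/81;  [(v - 1)^4] = 35/243;  [(v - 1)^5] = -91/729.

-91/729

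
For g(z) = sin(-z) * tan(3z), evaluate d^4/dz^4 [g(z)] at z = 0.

-204

Write out both Maclaurin series and multiply, keeping only the needed powers.
The coefficient of z^4 in the expansion is -17/2, so g^(4)(0) = 4! * (-17/2) = -204.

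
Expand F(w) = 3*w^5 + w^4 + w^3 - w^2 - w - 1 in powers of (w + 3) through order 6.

F(-3) = -682
F′(-3) = 1139
F′′(-3) = -1532
F′′′(-3) = 1554
F^(4)(-3) = -1056
F^(5)(-3) = 360
F^(6)(-3) = 0

3*(w + 3)^5 - 44*(w + 3)^4 + 259*(w + 3)^3 - 766*(w + 3)^2 + 1139*(w + 3) - 682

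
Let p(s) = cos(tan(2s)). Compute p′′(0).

Substitute the inner expansion into the outer series and collect powers.
The coefficient of s^2 in the expansion is -2, so p′′(0) = 2! * (-2) = -4.

-4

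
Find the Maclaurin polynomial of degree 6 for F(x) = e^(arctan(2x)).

116*x^6/9 + 4*x^5/3 - 14*x^4/3 - 4*x^3/3 + 2*x^2 + 2*x + 1

Plug the Maclaurin series of the inner function into that of the outer and collect terms.
F(0) = 1
F′(0) = 2
F′′(0) = 4
F′′′(0) = -8
F^(4)(0) = -112
F^(5)(0) = 160
F^(6)(0) = 9280
Then c_k = F^(k)(0)/k! gives each Taylor coefficient.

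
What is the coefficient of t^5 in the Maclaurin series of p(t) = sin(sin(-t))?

Let u equal the inner series; expand the outer function in u and truncate.
p(0) = 0
p′(0) = -1
p′′(0) = 0
p′′′(0) = 2
p^(4)(0) = 0
p^(5)(0) = -12
So c_5 = p^(5)(0)/5! = -1/10.

-1/10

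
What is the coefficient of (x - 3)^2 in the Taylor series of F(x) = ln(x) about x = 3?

-1/18

F(3) = ln(3)
F′(3) = 1/3
F′′(3) = -1/9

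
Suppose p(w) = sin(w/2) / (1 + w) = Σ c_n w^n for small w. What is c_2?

Take the Cauchy product of the two expansions.
[w^0] = 0;  [w^1] = 1/2;  [w^2] = -1/2.

-1/2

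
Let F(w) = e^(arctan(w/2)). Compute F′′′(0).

Substitute the inner expansion into the outer series and collect powers.
From the series, [w^3] F = -1/48; multiply by 3! = 6 to get -1/8.

-1/8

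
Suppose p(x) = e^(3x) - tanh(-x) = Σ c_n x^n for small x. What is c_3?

Combine the two series term by term.
p(0) = 1
p′(0) = 4
p′′(0) = 9
p′′′(0) = 25
Then c_k = p^(k)(0)/k! gives each Taylor coefficient.

25/6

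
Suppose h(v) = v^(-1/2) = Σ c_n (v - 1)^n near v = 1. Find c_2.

3/8

h(1) = 1
h′(1) = -1/2
h′′(1) = 3/4
So c_2 = h′′(1)/2! = 3/8.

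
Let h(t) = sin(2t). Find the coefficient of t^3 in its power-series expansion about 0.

-4/3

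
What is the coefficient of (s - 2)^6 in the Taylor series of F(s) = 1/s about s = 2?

1/128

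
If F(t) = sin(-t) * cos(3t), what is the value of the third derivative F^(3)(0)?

Multiply the two series term by term and collect like powers.
The coefficient of t^3 in the expansion is 14/3, so F′′′(0) = 3! * (14/3) = 28.

28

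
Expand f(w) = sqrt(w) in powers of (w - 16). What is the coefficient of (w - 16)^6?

Differentiate repeatedly and evaluate at the center.
f(16) = 4
f′(16) = 1/8
f′′(16) = -1/256
f′′′(16) = 3/8192
f^(4)(16) = -15/262144
f^(5)(16) = 105/8388608
f^(6)(16) = -945/268435456
Then c_k = f^(k)(16)/k! gives each Taylor coefficient.

-21/4294967296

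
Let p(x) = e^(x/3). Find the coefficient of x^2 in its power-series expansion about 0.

p(0) = 1
p′(0) = 1/3
p′′(0) = 1/9

1/18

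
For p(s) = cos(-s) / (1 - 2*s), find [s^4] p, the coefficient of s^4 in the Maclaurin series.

Multiply the numerator's expansion by the denominator's geometric series.
p(0) = 1
p′(0) = 2
p′′(0) = 7
p′′′(0) = 42
p^(4)(0) = 337
Then c_k = p^(k)(0)/k! gives each Taylor coefficient.

337/24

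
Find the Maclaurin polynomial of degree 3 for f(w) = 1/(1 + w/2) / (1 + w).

Expand each factor separately, then convolve coefficients.
[w^0] = 1;  [w^1] = -3/2;  [w^2] = 7/4;  [w^3] = -15/8.

-15*w^3/8 + 7*w^2/4 - 3*w/2 + 1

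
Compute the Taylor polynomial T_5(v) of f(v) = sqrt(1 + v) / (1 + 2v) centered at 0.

Take the Cauchy product of the two expansions.
[v^0] = 1;  [v^1] = -3/2;  [v^2] = 23/8;  [v^3] = -91/16;  [v^4] = 1451/128;  [v^5] = -5797/256.

-5797*v^5/256 + 1451*v^4/128 - 91*v^3/16 + 23*v^2/8 - 3*v/2 + 1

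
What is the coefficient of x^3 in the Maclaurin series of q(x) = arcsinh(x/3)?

q(0) = 0
q′(0) = 1/3
q′′(0) = 0
q′′′(0) = -1/27
The Taylor polynomial is Σ q^(k)(0)/k! · x^k.

-1/162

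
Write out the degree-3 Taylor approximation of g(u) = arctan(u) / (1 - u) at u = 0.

2*u^3/3 + u^2 + u

Take the Cauchy product of the two expansions.
g(0) = 0
g′(0) = 1
g′′(0) = 2
g′′′(0) = 4
The Taylor polynomial is Σ g^(k)(0)/k! · u^k.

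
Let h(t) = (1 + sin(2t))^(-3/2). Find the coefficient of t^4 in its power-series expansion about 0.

Compose series: expand the inner function first, then feed it into the outer expansion.
h(0) = 1
h′(0) = -3
h′′(0) = 15
h′′′(0) = -93
h^(4)(0) = 705

235/8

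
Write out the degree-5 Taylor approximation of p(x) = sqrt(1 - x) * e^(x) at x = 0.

-503*x^5/3840 - 79*x^4/384 - 13*x^3/48 - x^2/8 + x/2 + 1

Multiply the two series term by term and collect like powers.
p(0) = 1
p′(0) = 1/2
p′′(0) = -1/4
p′′′(0) = -13/8
p^(4)(0) = -79/16
p^(5)(0) = -503/32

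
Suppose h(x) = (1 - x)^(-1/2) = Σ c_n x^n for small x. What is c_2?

3/8

Apply the Taylor formula c_k = f^(k)(a)/k!.
h(0) = 1
h′(0) = 1/2
h′′(0) = 3/4
Dividing each by k! gives the coefficients c_0, ..., c_2.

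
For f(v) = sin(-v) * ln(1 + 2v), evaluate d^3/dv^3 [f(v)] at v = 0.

Write out both Maclaurin series and multiply, keeping only the needed powers.
The coefficient of v^3 in the expansion is 2, so f′′′(0) = 3! * (2) = 12.

12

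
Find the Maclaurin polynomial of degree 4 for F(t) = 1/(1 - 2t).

F(0) = 1
F′(0) = 2
F′′(0) = 8
F′′′(0) = 48
F^(4)(0) = 384

16*t^4 + 8*t^3 + 4*t^2 + 2*t + 1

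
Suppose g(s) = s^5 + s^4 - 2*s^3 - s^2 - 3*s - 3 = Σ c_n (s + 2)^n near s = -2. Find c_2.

-45

[(s + 2)^0] = -1;  [(s + 2)^1] = 25;  [(s + 2)^2] = -45.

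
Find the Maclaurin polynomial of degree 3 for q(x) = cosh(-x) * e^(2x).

Take the Cauchy product of the two expansions.

7*x^3/3 + 5*x^2/2 + 2*x + 1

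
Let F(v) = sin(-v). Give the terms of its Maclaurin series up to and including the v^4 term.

v^3/6 - v

Use the known series and substitute for the argument.
F(0) = 0
F′(0) = -1
F′′(0) = 0
F′′′(0) = 1
F^(4)(0) = 0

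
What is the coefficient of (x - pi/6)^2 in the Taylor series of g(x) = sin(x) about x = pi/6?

[(x - pi/6)^0] = 1/2;  [(x - pi/6)^1] = sqrt(3)/2;  [(x - pi/6)^2] = -1/4.
So c_2 = g′′(pi/6)/2! = -1/4.

-1/4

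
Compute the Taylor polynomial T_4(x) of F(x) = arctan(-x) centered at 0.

x^3/3 - x

F(0) = 0
F′(0) = -1
F′′(0) = 0
F′′′(0) = 2
F^(4)(0) = 0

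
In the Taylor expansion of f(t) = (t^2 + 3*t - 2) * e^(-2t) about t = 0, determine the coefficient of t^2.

-9

Shift and add copies of the series according to the polynomial's terms.
f(0) = -2
f′(0) = 7
f′′(0) = -18
So c_2 = f′′(0)/2! = -9.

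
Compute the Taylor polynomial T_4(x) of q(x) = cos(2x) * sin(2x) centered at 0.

-16*x^3/3 + 2*x

Multiply the two series term by term and collect like powers.
q(0) = 0
q′(0) = 2
q′′(0) = 0
q′′′(0) = -32
q^(4)(0) = 0
Dividing each by k! gives the coefficients c_0, ..., c_4.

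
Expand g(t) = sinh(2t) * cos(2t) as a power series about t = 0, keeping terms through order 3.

-8*t^3/3 + 2*t

Multiply the two series term by term and collect like powers.
g(0) = 0
g′(0) = 2
g′′(0) = 0
g′′′(0) = -16
Dividing each by k! gives the coefficients c_0, ..., c_3.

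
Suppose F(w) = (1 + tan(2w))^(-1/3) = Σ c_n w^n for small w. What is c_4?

Plug the Maclaurin series of the inner function into that of the outer and collect terms.
F(0) = 1
F′(0) = -2/3
F′′(0) = 16/9
F′′′(0) = -368/27
F^(4)(0) = 9088/81
The Taylor polynomial is Σ F^(k)(0)/k! · w^k.

1136/243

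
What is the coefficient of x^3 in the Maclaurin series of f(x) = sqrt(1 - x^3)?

-1/2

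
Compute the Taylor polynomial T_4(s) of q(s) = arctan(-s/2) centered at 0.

s^3/24 - s/2

Compute the successive derivatives at the expansion point and divide by k!.
q(0) = 0
q′(0) = -1/2
q′′(0) = 0
q′′′(0) = 1/4
q^(4)(0) = 0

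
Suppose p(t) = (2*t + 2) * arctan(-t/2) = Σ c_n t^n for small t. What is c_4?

1/12

Shift and add copies of the series according to the polynomial's terms.
p(0) = 0
p′(0) = -1
p′′(0) = -2
p′′′(0) = 1/2
p^(4)(0) = 2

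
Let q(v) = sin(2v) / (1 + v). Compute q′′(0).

-4

Expand each factor separately, then convolve coefficients.
From the series, [v^2] q = -2; multiply by 2! = 2 to get -4.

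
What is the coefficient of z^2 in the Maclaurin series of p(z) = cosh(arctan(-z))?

1/2

Compose series: expand the inner function first, then feed it into the outer expansion.
p(0) = 1
p′(0) = 0
p′′(0) = 1
Dividing each by k! gives the coefficients c_0, ..., c_2.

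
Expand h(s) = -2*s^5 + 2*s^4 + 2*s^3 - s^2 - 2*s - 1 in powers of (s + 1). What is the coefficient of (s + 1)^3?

-26

h(-1) = 2
h′(-1) = -12
h′′(-1) = 50
h′′′(-1) = -156
So c_3 = h′′′(-1)/3! = -26.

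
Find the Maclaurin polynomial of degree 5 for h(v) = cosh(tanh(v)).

-7*v^4/24 + v^2/2 + 1

Compose series: expand the inner function first, then feed it into the outer expansion.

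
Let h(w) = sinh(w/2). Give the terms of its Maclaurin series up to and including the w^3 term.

h(0) = 0
h′(0) = 1/2
h′′(0) = 0
h′′′(0) = 1/8
Dividing each by k! gives the coefficients c_0, ..., c_3.

w^3/48 + w/2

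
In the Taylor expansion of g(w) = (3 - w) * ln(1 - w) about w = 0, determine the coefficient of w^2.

-1/2

Distribute the polynomial across the series and collect like powers.
[w^0] = 0;  [w^1] = -3;  [w^2] = -1/2.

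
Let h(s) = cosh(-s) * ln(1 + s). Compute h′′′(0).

Write out both Maclaurin series and multiply, keeping only the needed powers.
From the series, [s^3] h = 5/6; multiply by 3! = 6 to get 5.

5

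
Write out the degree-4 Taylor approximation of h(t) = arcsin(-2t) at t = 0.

-4*t^3/3 - 2*t

h(0) = 0
h′(0) = -2
h′′(0) = 0
h′′′(0) = -8
h^(4)(0) = 0
The Taylor polynomial is Σ h^(k)(0)/k! · t^k.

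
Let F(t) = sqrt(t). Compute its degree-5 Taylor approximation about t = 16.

Apply the Taylor formula c_k = f^(k)(a)/k!.

7*(t - 16)^5/67108864 - 5*(t - 16)^4/2097152 + (t - 16)^3/16384 - (t - 16)^2/512 + (t - 16)/8 + 4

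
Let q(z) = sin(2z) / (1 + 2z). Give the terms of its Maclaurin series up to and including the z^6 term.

Multiply the two series term by term and collect like powers.
q(0) = 0
q′(0) = 2
q′′(0) = -8
q′′′(0) = 40
q^(4)(0) = -320
q^(5)(0) = 3232
q^(6)(0) = -38784

-808*z^6/15 + 404*z^5/15 - 40*z^4/3 + 20*z^3/3 - 4*z^2 + 2*z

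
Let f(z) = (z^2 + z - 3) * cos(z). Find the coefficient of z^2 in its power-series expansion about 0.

Multiply each power in the prefactor through the base expansion.
[z^0] = -3;  [z^1] = 1;  [z^2] = 5/2.

5/2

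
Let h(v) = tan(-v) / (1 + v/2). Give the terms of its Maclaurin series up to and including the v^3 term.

-7*v^3/12 + v^2/2 - v

Expand each factor separately, then convolve coefficients.
h(0) = 0
h′(0) = -1
h′′(0) = 1
h′′′(0) = -7/2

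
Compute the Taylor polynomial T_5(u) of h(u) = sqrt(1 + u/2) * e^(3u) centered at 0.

112919*u^5/40960 + 8971*u^4/2048 + 709*u^3/128 + 167*u^2/32 + 13*u/4 + 1

Take the Cauchy product of the two expansions.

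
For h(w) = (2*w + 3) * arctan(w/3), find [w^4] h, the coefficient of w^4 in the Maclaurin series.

Shift and add copies of the series according to the polynomial's terms.
h(0) = 0
h′(0) = 1
h′′(0) = 4/3
h′′′(0) = -2/9
h^(4)(0) = -16/27
The Taylor polynomial is Σ h^(k)(0)/k! · w^k.

-2/81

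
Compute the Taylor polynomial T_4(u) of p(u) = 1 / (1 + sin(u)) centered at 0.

Write 1/(1+u) = 1 - u + u^2 - u^3 + ... and substitute the series for u.
p(0) = 1
p′(0) = -1
p′′(0) = 2
p′′′(0) = -5
p^(4)(0) = 16
The Taylor polynomial is Σ p^(k)(0)/k! · u^k.

2*u^4/3 - 5*u^3/6 + u^2 - u + 1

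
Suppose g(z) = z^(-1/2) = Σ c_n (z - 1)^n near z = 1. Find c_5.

[(z - 1)^0] = 1;  [(z - 1)^1] = -1/2;  [(z - 1)^2] = 3/8;  [(z - 1)^3] = -5/16;  [(z - 1)^4] = 35/128;  [(z - 1)^5] = -63/256.
So c_5 = g^(5)(1)/5! = -63/256.

-63/256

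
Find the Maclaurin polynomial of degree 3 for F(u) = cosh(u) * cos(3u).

Multiply the two series term by term and collect like powers.
F(0) = 1
F′(0) = 0
F′′(0) = -8
F′′′(0) = 0
Dividing each by k! gives the coefficients c_0, ..., c_3.

1 - 4*u^2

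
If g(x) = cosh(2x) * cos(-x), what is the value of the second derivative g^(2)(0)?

Multiply the two series term by term and collect like powers.
The coefficient of x^2 in the expansion is 3/2, so g′′(0) = 2! * (3/2) = 3.

3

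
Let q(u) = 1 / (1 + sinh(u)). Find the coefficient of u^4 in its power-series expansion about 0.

Use the geometric series for the reciprocal, then substitute.
q(0) = 1
q′(0) = -1
q′′(0) = 2
q′′′(0) = -7
q^(4)(0) = 32
So c_4 = q^(4)(0)/4! = 4/3.

4/3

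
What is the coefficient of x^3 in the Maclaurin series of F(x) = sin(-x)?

F(0) = 0
F′(0) = -1
F′′(0) = 0
F′′′(0) = 1
The Taylor polynomial is Σ F^(k)(0)/k! · x^k.

1/6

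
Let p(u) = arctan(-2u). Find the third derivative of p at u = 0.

Compute the successive derivatives at the expansion point and divide by k!.
From the series, [u^3] p = 8/3; multiply by 3! = 6 to get 16.

16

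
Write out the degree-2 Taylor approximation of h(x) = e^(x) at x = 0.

x^2/2 + x + 1

Compute the successive derivatives at the expansion point and divide by k!.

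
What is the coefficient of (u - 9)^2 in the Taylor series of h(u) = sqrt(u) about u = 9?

-1/216

Use the known series and substitute for the argument.
[(u - 9)^0] = 3;  [(u - 9)^1] = 1/6;  [(u - 9)^2] = -1/216.
So c_2 = h′′(9)/2! = -1/216.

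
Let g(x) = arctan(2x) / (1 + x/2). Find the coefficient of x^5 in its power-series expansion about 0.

703/120

Expand each factor separately, then convolve coefficients.
[x^0] = 0;  [x^1] = 2;  [x^2] = -1;  [x^3] = -13/6;  [x^4] = 13/12;  [x^5] = 703/120.
So c_5 = g^(5)(0)/5! = 703/120.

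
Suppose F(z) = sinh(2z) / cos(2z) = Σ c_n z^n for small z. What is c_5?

48/5

Invert the denominator's series and multiply.
F(0) = 0
F′(0) = 2
F′′(0) = 0
F′′′(0) = 32
F^(4)(0) = 0
F^(5)(0) = 1152
So c_5 = F^(5)(0)/5! = 48/5.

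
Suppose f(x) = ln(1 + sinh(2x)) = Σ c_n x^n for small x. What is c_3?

Plug the Maclaurin series of the inner function into that of the outer and collect terms.
[x^0] = 0;  [x^1] = 2;  [x^2] = -2;  [x^3] = 4.

4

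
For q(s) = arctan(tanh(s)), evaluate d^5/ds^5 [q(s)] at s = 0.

Plug the Maclaurin series of the inner function into that of the outer and collect terms.
The coefficient of s^5 in the expansion is 2/3, so q^(5)(0) = 5! * (2/3) = 80.

80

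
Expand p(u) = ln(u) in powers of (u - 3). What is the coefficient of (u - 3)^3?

1/81

Differentiate repeatedly and evaluate at the center.
[(u - 3)^0] = ln(3);  [(u - 3)^1] = 1/3;  [(u - 3)^2] = -1/18;  [(u - 3)^3] = 1/81.
So c_3 = p′′′(3)/3! = 1/81.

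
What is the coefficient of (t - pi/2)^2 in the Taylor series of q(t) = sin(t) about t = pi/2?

[(t - pi/2)^0] = 1;  [(t - pi/2)^1] = 0;  [(t - pi/2)^2] = -1/2.
So c_2 = q′′(pi/2)/2! = -1/2.

-1/2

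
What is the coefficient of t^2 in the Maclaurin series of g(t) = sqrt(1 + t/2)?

-1/32

Use the known series and substitute for the argument.
[t^0] = 1;  [t^1] = 1/4;  [t^2] = -1/32.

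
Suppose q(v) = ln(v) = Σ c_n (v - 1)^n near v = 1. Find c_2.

Apply the Taylor formula c_k = f^(k)(a)/k!.
q(1) = 0
q′(1) = 1
q′′(1) = -1
So c_2 = q′′(1)/2! = -1/2.

-1/2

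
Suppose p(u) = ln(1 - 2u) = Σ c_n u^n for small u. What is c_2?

-2

Apply the Taylor formula c_k = f^(k)(a)/k!.
[u^0] = 0;  [u^1] = -2;  [u^2] = -2.
So c_2 = p′′(0)/2! = -2.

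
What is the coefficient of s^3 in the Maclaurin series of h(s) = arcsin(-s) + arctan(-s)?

1/6

Add the two expansions coefficient-wise.
h(0) = 0
h′(0) = -2
h′′(0) = 0
h′′′(0) = 1
So c_3 = h′′′(0)/3! = 1/6.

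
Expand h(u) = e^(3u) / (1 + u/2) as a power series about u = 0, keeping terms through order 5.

169*u^5/160 + 31*u^4/16 + 23*u^3/8 + 13*u^2/4 + 5*u/2 + 1

Expand each factor separately, then convolve coefficients.
h(0) = 1
h′(0) = 5/2
h′′(0) = 13/2
h′′′(0) = 69/4
h^(4)(0) = 93/2
h^(5)(0) = 507/4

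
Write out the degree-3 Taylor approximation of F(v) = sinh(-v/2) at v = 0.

-v^3/48 - v/2

Apply the Taylor formula c_k = f^(k)(a)/k!.
F(0) = 0
F′(0) = -1/2
F′′(0) = 0
F′′′(0) = -1/8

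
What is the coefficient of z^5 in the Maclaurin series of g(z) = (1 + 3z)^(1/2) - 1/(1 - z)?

1445/256

Expand each term separately and add.
g(0) = 0
g′(0) = 1/2
g′′(0) = -17/4
g′′′(0) = 33/8
g^(4)(0) = -1599/16
g^(5)(0) = 21675/32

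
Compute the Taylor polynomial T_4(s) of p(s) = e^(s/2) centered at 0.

Use the known series and substitute for the argument.
[s^0] = 1;  [s^1] = 1/2;  [s^2] = 1/8;  [s^3] = 1/48;  [s^4] = 1/384.

s^4/384 + s^3/48 + s^2/8 + s/2 + 1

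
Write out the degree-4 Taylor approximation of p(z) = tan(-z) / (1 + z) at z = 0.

Take the Cauchy product of the two expansions.
p(0) = 0
p′(0) = -1
p′′(0) = 2
p′′′(0) = -8
p^(4)(0) = 32

4*z^4/3 - 4*z^3/3 + z^2 - z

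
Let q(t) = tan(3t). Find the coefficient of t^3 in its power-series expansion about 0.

Apply the Taylor formula c_k = f^(k)(a)/k!.
q(0) = 0
q′(0) = 3
q′′(0) = 0
q′′′(0) = 54
So c_3 = q′′′(0)/3! = 9.

9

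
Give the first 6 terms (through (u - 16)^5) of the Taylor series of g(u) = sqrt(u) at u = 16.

7*(u - 16)^5/67108864 - 5*(u - 16)^4/2097152 + (u - 16)^3/16384 - (u - 16)^2/512 + (u - 16)/8 + 4

Differentiate repeatedly and evaluate at the center.
[(u - 16)^0] = 4;  [(u - 16)^1] = 1/8;  [(u - 16)^2] = -1/512;  [(u - 16)^3] = 1/16384;  [(u - 16)^4] = -5/2097152;  [(u - 16)^5] = 7/67108864.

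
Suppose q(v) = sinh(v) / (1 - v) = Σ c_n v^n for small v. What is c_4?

Expand each factor separately, then convolve coefficients.
[v^0] = 0;  [v^1] = 1;  [v^2] = 1;  [v^3] = 7/6;  [v^4] = 7/6.

7/6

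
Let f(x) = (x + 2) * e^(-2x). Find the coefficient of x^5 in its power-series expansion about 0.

2/15

Shift and add copies of the series according to the polynomial's terms.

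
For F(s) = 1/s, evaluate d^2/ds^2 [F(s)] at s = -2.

Use the known series and substitute for the argument.
The coefficient of (s + 2)^2 in the expansion is -1/8, so F′′(-2) = 2! * (-1/8) = -1/4.

-1/4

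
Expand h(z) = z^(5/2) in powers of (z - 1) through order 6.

-5*(z - 1)^6/1024 + 3*(z - 1)^5/256 - 5*(z - 1)^4/128 + 5*(z - 1)^3/16 + 15*(z - 1)^2/8 + 5*(z - 1)/2 + 1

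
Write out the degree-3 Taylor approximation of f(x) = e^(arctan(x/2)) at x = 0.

-x^3/48 + x^2/8 + x/2 + 1

Plug the Maclaurin series of the inner function into that of the outer and collect terms.
[x^0] = 1;  [x^1] = 1/2;  [x^2] = 1/8;  [x^3] = -1/48.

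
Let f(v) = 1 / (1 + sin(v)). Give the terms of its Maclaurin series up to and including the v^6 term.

17*v^6/45 - 61*v^5/120 + 2*v^4/3 - 5*v^3/6 + v^2 - v + 1

Write 1/(1+u) = 1 - u + u^2 - u^3 + ... and substitute the series for u.
f(0) = 1
f′(0) = -1
f′′(0) = 2
f′′′(0) = -5
f^(4)(0) = 16
f^(5)(0) = -61
f^(6)(0) = 272
Dividing each by k! gives the coefficients c_0, ..., c_6.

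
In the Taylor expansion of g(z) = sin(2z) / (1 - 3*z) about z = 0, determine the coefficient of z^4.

50

Use 1/(1 - r) = Σ r^k on the denominator, then take the Cauchy product.
[z^0] = 0;  [z^1] = 2;  [z^2] = 6;  [z^3] = 50/3;  [z^4] = 50.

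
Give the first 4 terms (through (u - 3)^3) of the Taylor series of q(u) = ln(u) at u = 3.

(u - 3)^3/81 - (u - 3)^2/18 + (u - 3)/3 + ln(3)

Use the known series and substitute for the argument.
q(3) = ln(3)
q′(3) = 1/3
q′′(3) = -1/9
q′′′(3) = 2/27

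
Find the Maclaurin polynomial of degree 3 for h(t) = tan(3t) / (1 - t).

12*t^3 + 3*t^2 + 3*t

Expand each factor separately, then convolve coefficients.
[t^0] = 0;  [t^1] = 3;  [t^2] = 3;  [t^3] = 12.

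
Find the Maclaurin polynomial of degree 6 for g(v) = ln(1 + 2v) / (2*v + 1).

Multiply the numerator's expansion by the denominator's geometric series.
g(0) = 0
g′(0) = 2
g′′(0) = -12
g′′′(0) = 88
g^(4)(0) = -800
g^(5)(0) = 8768
g^(6)(0) = -112896
The Taylor polynomial is Σ g^(k)(0)/k! · v^k.

-784*v^6/5 + 1096*v^5/15 - 100*v^4/3 + 44*v^3/3 - 6*v^2 + 2*v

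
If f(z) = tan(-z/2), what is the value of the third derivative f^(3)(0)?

-1/4

From the series, [z^3] f = -1/24; multiply by 3! = 6 to get -1/4.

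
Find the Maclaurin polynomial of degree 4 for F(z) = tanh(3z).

-9*z^3 + 3*z

F(0) = 0
F′(0) = 3
F′′(0) = 0
F′′′(0) = -54
F^(4)(0) = 0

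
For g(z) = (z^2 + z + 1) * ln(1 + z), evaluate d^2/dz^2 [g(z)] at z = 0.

1

Multiply each power in the prefactor through the base expansion.
The coefficient of z^2 in the expansion is 1/2, so g′′(0) = 2! * (1/2) = 1.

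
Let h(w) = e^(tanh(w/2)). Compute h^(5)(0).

Compose series: expand the inner function first, then feed it into the outer expansion.
The coefficient of w^5 in the expansion is -1/1280, so h^(5)(0) = 5! * (-1/1280) = -3/32.

-3/32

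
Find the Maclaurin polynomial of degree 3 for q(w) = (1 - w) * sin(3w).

Multiply each power in the prefactor through the base expansion.

-9*w^3/2 - 3*w^2 + 3*w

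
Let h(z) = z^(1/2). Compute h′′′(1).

Differentiate repeatedly and evaluate at the center.
The coefficient of (z - 1)^3 in the expansion is 1/16, so h′′′(1) = 3! * (1/16) = 3/8.

3/8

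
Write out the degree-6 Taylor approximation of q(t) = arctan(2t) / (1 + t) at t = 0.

Expand each factor separately, then convolve coefficients.

-86*t^6/15 + 86*t^5/15 + 2*t^4/3 - 2*t^3/3 - 2*t^2 + 2*t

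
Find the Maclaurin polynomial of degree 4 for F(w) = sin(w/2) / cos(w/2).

Invert the denominator's series and multiply.

w^3/24 + w/2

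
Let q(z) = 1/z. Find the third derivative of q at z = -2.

-3/8

Use the known series and substitute for the argument.
The coefficient of (z + 2)^3 in the expansion is -1/16, so q′′′(-2) = 3! * (-1/16) = -3/8.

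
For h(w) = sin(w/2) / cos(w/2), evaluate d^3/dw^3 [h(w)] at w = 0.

Invert the denominator's series and multiply.
The coefficient of w^3 in the expansion is 1/24, so h′′′(0) = 3! * (1/24) = 1/4.

1/4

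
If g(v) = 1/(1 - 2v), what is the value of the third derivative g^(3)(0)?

48

The coefficient of v^3 in the expansion is 8, so g′′′(0) = 3! * (8) = 48.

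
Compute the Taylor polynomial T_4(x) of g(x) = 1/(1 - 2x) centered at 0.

16*x^4 + 8*x^3 + 4*x^2 + 2*x + 1

g(0) = 1
g′(0) = 2
g′′(0) = 8
g′′′(0) = 48
g^(4)(0) = 384
Dividing each by k! gives the coefficients c_0, ..., c_4.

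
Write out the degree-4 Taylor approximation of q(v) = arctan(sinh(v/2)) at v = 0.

-v^3/48 + v/2

Compose series: expand the inner function first, then feed it into the outer expansion.
q(0) = 0
q′(0) = 1/2
q′′(0) = 0
q′′′(0) = -1/8
q^(4)(0) = 0
The Taylor polynomial is Σ q^(k)(0)/k! · v^k.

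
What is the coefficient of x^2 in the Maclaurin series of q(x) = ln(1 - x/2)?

-1/8

Use the known series and substitute for the argument.
q(0) = 0
q′(0) = -1/2
q′′(0) = -1/4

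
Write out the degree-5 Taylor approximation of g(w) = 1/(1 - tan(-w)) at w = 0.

-32*w^5/15 + 5*w^4/3 - 4*w^3/3 + w^2 - w + 1

Let u equal the inner series; expand the outer function in u and truncate.
g(0) = 1
g′(0) = -1
g′′(0) = 2
g′′′(0) = -8
g^(4)(0) = 40
g^(5)(0) = -256
Dividing each by k! gives the coefficients c_0, ..., c_5.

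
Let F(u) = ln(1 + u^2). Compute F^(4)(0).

The coefficient of u^4 in the expansion is -1/2, so F^(4)(0) = 4! * (-1/2) = -12.

-12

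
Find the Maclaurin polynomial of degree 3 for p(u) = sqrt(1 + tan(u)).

11*u^3/48 - u^2/8 + u/2 + 1

Substitute the inner expansion into the outer series and collect powers.
p(0) = 1
p′(0) = 1/2
p′′(0) = -1/4
p′′′(0) = 11/8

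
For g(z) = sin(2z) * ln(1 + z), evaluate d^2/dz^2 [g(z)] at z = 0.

4

Take the Cauchy product of the two expansions.
From the series, [z^2] g = 2; multiply by 2! = 2 to get 4.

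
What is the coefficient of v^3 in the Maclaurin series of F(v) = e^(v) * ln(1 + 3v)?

Write out both Maclaurin series and multiply, keeping only the needed powers.
So c_3 = F′′′(0)/3! = 6.

6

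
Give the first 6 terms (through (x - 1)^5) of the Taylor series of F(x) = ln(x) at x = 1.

F(1) = 0
F′(1) = 1
F′′(1) = -1
F′′′(1) = 2
F^(4)(1) = -6
F^(5)(1) = 24

(x - 1)^5/5 - (x - 1)^4/4 + (x - 1)^3/3 - (x - 1)^2/2 + (x - 1)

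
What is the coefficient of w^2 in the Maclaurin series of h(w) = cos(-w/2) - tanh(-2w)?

Combine the two series term by term.
[w^0] = 1;  [w^1] = 2;  [w^2] = -1/8.

-1/8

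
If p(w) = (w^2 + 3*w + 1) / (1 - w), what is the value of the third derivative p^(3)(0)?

30

Distribute the polynomial across the series and collect like powers.
The coefficient of w^3 in the expansion is 5, so p′′′(0) = 3! * (5) = 30.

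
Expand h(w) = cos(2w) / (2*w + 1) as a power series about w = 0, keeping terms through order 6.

1556*w^6/45 - 52*w^5/3 + 26*w^4/3 - 4*w^3 + 2*w^2 - 2*w + 1

Multiply the numerator's expansion by the denominator's geometric series.
h(0) = 1
h′(0) = -2
h′′(0) = 4
h′′′(0) = -24
h^(4)(0) = 208
h^(5)(0) = -2080
h^(6)(0) = 24896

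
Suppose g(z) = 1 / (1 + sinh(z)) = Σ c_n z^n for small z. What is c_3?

-7/6

Expand as Σ (-1)^k u^k with u equal to the inner function's series.
[z^0] = 1;  [z^1] = -1;  [z^2] = 1;  [z^3] = -7/6.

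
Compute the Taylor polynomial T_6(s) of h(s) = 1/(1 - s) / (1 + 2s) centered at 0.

43*s^6 - 21*s^5 + 11*s^4 - 5*s^3 + 3*s^2 - s + 1

Write out both Maclaurin series and multiply, keeping only the needed powers.
h(0) = 1
h′(0) = -1
h′′(0) = 6
h′′′(0) = -30
h^(4)(0) = 264
h^(5)(0) = -2520
h^(6)(0) = 30960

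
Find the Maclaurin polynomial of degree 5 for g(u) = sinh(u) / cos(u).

Write the quotient as an unknown series and match coefficients against numerator = denominator · series.
g(0) = 0
g′(0) = 1
g′′(0) = 0
g′′′(0) = 4
g^(4)(0) = 0
g^(5)(0) = 36
The Taylor polynomial is Σ g^(k)(0)/k! · u^k.

3*u^5/10 + 2*u^3/3 + u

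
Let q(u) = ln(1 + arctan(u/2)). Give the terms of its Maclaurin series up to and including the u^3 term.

Compose series: expand the inner function first, then feed it into the outer expansion.

-u^2/8 + u/2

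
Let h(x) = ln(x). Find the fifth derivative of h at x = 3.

The coefficient of (x - 3)^5 in the expansion is 1/1215, so h^(5)(3) = 5! * (1/1215) = 8/81.

8/81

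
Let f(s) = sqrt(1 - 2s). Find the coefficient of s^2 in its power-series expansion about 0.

c_2 = f′′(0)/2! = -1/2.

-1/2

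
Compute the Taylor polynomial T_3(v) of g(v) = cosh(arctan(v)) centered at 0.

v^2/2 + 1

Plug the Maclaurin series of the inner function into that of the outer and collect terms.
[v^0] = 1;  [v^1] = 0;  [v^2] = 1/2;  [v^3] = 0.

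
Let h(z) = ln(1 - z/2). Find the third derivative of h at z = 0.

The coefficient of z^3 in the expansion is -1/24, so h′′′(0) = 3! * (-1/24) = -1/4.

-1/4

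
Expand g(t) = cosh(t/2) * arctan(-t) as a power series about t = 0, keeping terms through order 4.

Expand each factor separately, then convolve coefficients.
[t^0] = 0;  [t^1] = -1;  [t^2] = 0;  [t^3] = 5/24;  [t^4] = 0.

5*t^3/24 - t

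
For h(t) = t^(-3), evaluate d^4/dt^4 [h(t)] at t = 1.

360

Compute the successive derivatives at the expansion point and divide by k!.
From the series, [(t - 1)^4] h = 15; multiply by 4! = 24 to get 360.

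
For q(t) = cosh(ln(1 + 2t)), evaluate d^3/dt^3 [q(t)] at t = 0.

-24

Compose series: expand the inner function first, then feed it into the outer expansion.
From the series, [t^3] q = -4; multiply by 3! = 6 to get -24.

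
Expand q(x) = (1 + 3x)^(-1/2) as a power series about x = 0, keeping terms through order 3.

-135*x^3/16 + 27*x^2/8 - 3*x/2 + 1

q(0) = 1
q′(0) = -3/2
q′′(0) = 27/4
q′′′(0) = -405/8
The Taylor polynomial is Σ q^(k)(0)/k! · x^k.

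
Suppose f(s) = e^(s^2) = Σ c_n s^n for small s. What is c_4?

f(0) = 1
f′(0) = 0
f′′(0) = 2
f′′′(0) = 0
f^(4)(0) = 12
Dividing each by k! gives the coefficients c_0, ..., c_4.

1/2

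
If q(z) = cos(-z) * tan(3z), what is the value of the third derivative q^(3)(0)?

Multiply the two series term by term and collect like powers.
From the series, [z^3] q = 15/2; multiply by 3! = 6 to get 45.

45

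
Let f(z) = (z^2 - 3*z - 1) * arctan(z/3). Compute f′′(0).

-2

Distribute the polynomial across the series and collect like powers.
The coefficient of z^2 in the expansion is -1, so f′′(0) = 2! * (-1) = -2.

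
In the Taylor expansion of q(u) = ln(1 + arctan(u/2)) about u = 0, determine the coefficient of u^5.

Let u equal the inner series; expand the outer function in u and truncate.

1/480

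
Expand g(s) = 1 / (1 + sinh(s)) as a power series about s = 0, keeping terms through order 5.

Write 1/(1+u) = 1 - u + u^2 - u^3 + ... and substitute the series for u.
g(0) = 1
g′(0) = -1
g′′(0) = 2
g′′′(0) = -7
g^(4)(0) = 32
g^(5)(0) = -181
The Taylor polynomial is Σ g^(k)(0)/k! · s^k.

-181*s^5/120 + 4*s^4/3 - 7*s^3/6 + s^2 - s + 1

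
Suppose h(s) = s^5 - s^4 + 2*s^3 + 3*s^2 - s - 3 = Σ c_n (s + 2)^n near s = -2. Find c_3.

h(-2) = -53
h′(-2) = 123
h′′(-2) = -226
h′′′(-2) = 300
So c_3 = h′′′(-2)/3! = 50.

50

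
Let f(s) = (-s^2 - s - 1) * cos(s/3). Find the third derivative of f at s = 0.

1/3

Multiply each power in the prefactor through the base expansion.
The coefficient of s^3 in the expansion is 1/18, so f′′′(0) = 3! * (1/18) = 1/3.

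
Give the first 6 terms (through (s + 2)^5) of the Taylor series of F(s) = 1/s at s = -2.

-(s + 2)^5/64 - (s + 2)^4/32 - (s + 2)^3/16 - (s + 2)^2/8 - (s + 2)/4 - 1/2

F(-2) = -1/2
F′(-2) = -1/4
F′′(-2) = -1/4
F′′′(-2) = -3/8
F^(4)(-2) = -3/4
F^(5)(-2) = -15/8
The Taylor polynomial is Σ F^(k)(-2)/k! · (s + 2)^k.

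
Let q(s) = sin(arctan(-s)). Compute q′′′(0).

3

Compose series: expand the inner function first, then feed it into the outer expansion.
The coefficient of s^3 in the expansion is 1/2, so q′′′(0) = 3! * (1/2) = 3.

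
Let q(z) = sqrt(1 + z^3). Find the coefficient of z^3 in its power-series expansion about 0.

q(0) = 1
q′(0) = 0
q′′(0) = 0
q′′′(0) = 3

1/2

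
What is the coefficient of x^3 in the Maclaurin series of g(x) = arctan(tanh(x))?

Compose series: expand the inner function first, then feed it into the outer expansion.
g(0) = 0
g′(0) = 1
g′′(0) = 0
g′′′(0) = -4
The Taylor polynomial is Σ g^(k)(0)/k! · x^k.

-2/3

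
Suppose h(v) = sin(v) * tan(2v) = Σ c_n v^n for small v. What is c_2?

2

Expand each factor separately, then convolve coefficients.
h(0) = 0
h′(0) = 0
h′′(0) = 4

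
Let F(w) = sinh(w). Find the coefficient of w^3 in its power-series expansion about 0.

F(0) = 0
F′(0) = 1
F′′(0) = 0
F′′′(0) = 1
So c_3 = F′′′(0)/3! = 1/6.

1/6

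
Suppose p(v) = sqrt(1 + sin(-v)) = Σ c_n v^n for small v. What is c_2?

Substitute the inner expansion into the outer series and collect powers.
p(0) = 1
p′(0) = -1/2
p′′(0) = -1/4

-1/8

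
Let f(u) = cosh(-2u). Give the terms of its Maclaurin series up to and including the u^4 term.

2*u^4/3 + 2*u^2 + 1

Apply the Taylor formula c_k = f^(k)(a)/k!.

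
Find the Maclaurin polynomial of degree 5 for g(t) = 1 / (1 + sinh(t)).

Write 1/(1+u) = 1 - u + u^2 - u^3 + ... and substitute the series for u.

-181*t^5/120 + 4*t^4/3 - 7*t^3/6 + t^2 - t + 1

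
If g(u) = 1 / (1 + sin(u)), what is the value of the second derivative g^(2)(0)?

Expand as Σ (-1)^k u^k with u equal to the inner function's series.
The coefficient of u^2 in the expansion is 1, so g′′(0) = 2! * (1) = 2.

2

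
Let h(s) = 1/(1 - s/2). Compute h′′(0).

The coefficient of s^2 in the expansion is 1/4, so h′′(0) = 2! * (1/4) = 1/2.

1/2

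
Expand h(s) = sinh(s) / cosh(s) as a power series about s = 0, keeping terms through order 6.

2*s^5/15 - s^3/3 + s

Write the quotient as an unknown series and match coefficients against numerator = denominator · series.
[s^0] = 0;  [s^1] = 1;  [s^2] = 0;  [s^3] = -1/3;  [s^4] = 0;  [s^5] = 2/15;  [s^6] = 0.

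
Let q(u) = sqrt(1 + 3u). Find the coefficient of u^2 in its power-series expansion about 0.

-9/8

q(0) = 1
q′(0) = 3/2
q′′(0) = -9/4
So c_2 = q′′(0)/2! = -9/8.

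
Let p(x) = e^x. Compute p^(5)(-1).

e^(-1)

The coefficient of (x + 1)^5 in the expansion is e^(-1)/120, so p^(5)(-1) = 5! * (e^(-1)/120) = e^(-1).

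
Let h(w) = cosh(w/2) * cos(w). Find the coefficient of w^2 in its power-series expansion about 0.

-3/8

Expand each factor separately, then convolve coefficients.
So c_2 = h′′(0)/2! = -3/8.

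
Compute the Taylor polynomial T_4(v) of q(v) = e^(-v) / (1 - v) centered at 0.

3*v^4/8 + v^3/3 + v^2/2 + 1

Take the Cauchy product of the two expansions.
q(0) = 1
q′(0) = 0
q′′(0) = 1
q′′′(0) = 2
q^(4)(0) = 9
Dividing each by k! gives the coefficients c_0, ..., c_4.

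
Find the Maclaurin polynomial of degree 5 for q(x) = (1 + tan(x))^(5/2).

Substitute the inner expansion into the outer series and collect powers.
q(0) = 1
q′(0) = 5/2
q′′(0) = 15/4
q′′′(0) = 55/8
q^(4)(0) = 465/16
q^(5)(0) = 2525/32

505*x^5/768 + 155*x^4/128 + 55*x^3/48 + 15*x^2/8 + 5*x/2 + 1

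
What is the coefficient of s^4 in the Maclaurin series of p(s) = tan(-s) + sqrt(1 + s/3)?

-5/10368

Combine the two series term by term.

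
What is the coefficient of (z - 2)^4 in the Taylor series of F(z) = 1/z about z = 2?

1/32

Compute the successive derivatives at the expansion point and divide by k!.
F(2) = 1/2
F′(2) = -1/4
F′′(2) = 1/4
F′′′(2) = -3/8
F^(4)(2) = 3/4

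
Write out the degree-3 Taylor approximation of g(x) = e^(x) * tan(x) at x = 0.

Expand each factor separately, then convolve coefficients.

5*x^3/6 + x^2 + x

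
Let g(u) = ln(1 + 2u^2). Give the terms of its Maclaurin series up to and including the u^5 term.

g(0) = 0
g′(0) = 0
g′′(0) = 4
g′′′(0) = 0
g^(4)(0) = -48
g^(5)(0) = 0

-2*u^4 + 2*u^2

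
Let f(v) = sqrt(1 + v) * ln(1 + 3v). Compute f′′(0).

Write out both Maclaurin series and multiply, keeping only the needed powers.
The coefficient of v^2 in the expansion is -3, so f′′(0) = 2! * (-3) = -6.

-6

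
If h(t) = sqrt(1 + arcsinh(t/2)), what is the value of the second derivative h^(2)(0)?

Plug the Maclaurin series of the inner function into that of the outer and collect terms.
The coefficient of t^2 in the expansion is -1/32, so h′′(0) = 2! * (-1/32) = -1/16.

-1/16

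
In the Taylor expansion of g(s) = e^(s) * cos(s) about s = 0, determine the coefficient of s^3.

-1/3

Take the Cauchy product of the two expansions.
g(0) = 1
g′(0) = 1
g′′(0) = 0
g′′′(0) = -2
So c_3 = g′′′(0)/3! = -1/3.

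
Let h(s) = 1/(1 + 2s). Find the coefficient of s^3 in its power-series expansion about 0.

[s^0] = 1;  [s^1] = -2;  [s^2] = 4;  [s^3] = -8.
So c_3 = h′′′(0)/3! = -8.

-8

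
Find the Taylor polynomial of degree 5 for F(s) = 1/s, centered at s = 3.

-(s - 3)^5/729 + (s - 3)^4/243 - (s - 3)^3/81 + (s - 3)^2/27 - (s - 3)/9 + 1/3

Apply the Taylor formula c_k = f^(k)(a)/k!.
F(3) = 1/3
F′(3) = -1/9
F′′(3) = 2/27
F′′′(3) = -2/27
F^(4)(3) = 8/81
F^(5)(3) = -40/243
Dividing each by k! gives the coefficients c_0, ..., c_5.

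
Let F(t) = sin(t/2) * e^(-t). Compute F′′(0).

Expand each factor separately, then convolve coefficients.
From the series, [t^2] F = -1/2; multiply by 2! = 2 to get -1.

-1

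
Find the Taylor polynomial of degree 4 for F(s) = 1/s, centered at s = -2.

F(-2) = -1/2
F′(-2) = -1/4
F′′(-2) = -1/4
F′′′(-2) = -3/8
F^(4)(-2) = -3/4
Then c_k = F^(k)(-2)/k! gives each Taylor coefficient.

-(s + 2)^4/32 - (s + 2)^3/16 - (s + 2)^2/8 - (s + 2)/4 - 1/2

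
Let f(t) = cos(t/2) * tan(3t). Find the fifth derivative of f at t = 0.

60063/16

Write out both Maclaurin series and multiply, keeping only the needed powers.
The coefficient of t^5 in the expansion is 20021/640, so f^(5)(0) = 5! * (20021/640) = 60063/16.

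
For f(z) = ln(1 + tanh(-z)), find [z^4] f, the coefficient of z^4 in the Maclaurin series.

1/12

Plug the Maclaurin series of the inner function into that of the outer and collect terms.
f(0) = 0
f′(0) = -1
f′′(0) = -1
f′′′(0) = 0
f^(4)(0) = 2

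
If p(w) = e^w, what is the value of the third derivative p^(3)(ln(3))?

3

From the series, [(w - ln(3))^3] p = 1/2; multiply by 3! = 6 to get 3.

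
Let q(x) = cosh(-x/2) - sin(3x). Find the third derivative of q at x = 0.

Combine the two series term by term.
From the series, [x^3] q = 9/2; multiply by 3! = 6 to get 27.

27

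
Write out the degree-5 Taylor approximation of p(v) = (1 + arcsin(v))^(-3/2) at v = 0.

Plug the Maclaurin series of the inner function into that of the outer and collect terms.
[v^0] = 1;  [v^1] = -3/2;  [v^2] = 15/8;  [v^3] = -39/16;  [v^4] = 395/128;  [v^5] = -5009/1280.

-5009*v^5/1280 + 395*v^4/128 - 39*v^3/16 + 15*v^2/8 - 3*v/2 + 1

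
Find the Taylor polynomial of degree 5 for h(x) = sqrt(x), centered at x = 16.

7*(x - 16)^5/67108864 - 5*(x - 16)^4/2097152 + (x - 16)^3/16384 - (x - 16)^2/512 + (x - 16)/8 + 4

[(x - 16)^0] = 4;  [(x - 16)^1] = 1/8;  [(x - 16)^2] = -1/512;  [(x - 16)^3] = 1/16384;  [(x - 16)^4] = -5/2097152;  [(x - 16)^5] = 7/67108864.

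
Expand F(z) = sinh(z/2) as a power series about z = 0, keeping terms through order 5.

Compute the successive derivatives at the expansion point and divide by k!.

z^5/3840 + z^3/48 + z/2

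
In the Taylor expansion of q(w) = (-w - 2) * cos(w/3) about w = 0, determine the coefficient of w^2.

Multiply each power in the prefactor through the base expansion.
[w^0] = -2;  [w^1] = -1;  [w^2] = 1/9.

1/9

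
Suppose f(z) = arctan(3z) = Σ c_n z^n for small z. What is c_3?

-9

[z^0] = 0;  [z^1] = 3;  [z^2] = 0;  [z^3] = -9.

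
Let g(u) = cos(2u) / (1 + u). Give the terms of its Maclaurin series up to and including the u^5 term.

Write out both Maclaurin series and multiply, keeping only the needed powers.
g(0) = 1
g′(0) = -1
g′′(0) = -2
g′′′(0) = 6
g^(4)(0) = -8
g^(5)(0) = 40
Then c_k = g^(k)(0)/k! gives each Taylor coefficient.

u^5/3 - u^4/3 + u^3 - u^2 - u + 1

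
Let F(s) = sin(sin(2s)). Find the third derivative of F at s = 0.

-16

Plug the Maclaurin series of the inner function into that of the outer and collect terms.
From the series, [s^3] F = -8/3; multiply by 3! = 6 to get -16.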